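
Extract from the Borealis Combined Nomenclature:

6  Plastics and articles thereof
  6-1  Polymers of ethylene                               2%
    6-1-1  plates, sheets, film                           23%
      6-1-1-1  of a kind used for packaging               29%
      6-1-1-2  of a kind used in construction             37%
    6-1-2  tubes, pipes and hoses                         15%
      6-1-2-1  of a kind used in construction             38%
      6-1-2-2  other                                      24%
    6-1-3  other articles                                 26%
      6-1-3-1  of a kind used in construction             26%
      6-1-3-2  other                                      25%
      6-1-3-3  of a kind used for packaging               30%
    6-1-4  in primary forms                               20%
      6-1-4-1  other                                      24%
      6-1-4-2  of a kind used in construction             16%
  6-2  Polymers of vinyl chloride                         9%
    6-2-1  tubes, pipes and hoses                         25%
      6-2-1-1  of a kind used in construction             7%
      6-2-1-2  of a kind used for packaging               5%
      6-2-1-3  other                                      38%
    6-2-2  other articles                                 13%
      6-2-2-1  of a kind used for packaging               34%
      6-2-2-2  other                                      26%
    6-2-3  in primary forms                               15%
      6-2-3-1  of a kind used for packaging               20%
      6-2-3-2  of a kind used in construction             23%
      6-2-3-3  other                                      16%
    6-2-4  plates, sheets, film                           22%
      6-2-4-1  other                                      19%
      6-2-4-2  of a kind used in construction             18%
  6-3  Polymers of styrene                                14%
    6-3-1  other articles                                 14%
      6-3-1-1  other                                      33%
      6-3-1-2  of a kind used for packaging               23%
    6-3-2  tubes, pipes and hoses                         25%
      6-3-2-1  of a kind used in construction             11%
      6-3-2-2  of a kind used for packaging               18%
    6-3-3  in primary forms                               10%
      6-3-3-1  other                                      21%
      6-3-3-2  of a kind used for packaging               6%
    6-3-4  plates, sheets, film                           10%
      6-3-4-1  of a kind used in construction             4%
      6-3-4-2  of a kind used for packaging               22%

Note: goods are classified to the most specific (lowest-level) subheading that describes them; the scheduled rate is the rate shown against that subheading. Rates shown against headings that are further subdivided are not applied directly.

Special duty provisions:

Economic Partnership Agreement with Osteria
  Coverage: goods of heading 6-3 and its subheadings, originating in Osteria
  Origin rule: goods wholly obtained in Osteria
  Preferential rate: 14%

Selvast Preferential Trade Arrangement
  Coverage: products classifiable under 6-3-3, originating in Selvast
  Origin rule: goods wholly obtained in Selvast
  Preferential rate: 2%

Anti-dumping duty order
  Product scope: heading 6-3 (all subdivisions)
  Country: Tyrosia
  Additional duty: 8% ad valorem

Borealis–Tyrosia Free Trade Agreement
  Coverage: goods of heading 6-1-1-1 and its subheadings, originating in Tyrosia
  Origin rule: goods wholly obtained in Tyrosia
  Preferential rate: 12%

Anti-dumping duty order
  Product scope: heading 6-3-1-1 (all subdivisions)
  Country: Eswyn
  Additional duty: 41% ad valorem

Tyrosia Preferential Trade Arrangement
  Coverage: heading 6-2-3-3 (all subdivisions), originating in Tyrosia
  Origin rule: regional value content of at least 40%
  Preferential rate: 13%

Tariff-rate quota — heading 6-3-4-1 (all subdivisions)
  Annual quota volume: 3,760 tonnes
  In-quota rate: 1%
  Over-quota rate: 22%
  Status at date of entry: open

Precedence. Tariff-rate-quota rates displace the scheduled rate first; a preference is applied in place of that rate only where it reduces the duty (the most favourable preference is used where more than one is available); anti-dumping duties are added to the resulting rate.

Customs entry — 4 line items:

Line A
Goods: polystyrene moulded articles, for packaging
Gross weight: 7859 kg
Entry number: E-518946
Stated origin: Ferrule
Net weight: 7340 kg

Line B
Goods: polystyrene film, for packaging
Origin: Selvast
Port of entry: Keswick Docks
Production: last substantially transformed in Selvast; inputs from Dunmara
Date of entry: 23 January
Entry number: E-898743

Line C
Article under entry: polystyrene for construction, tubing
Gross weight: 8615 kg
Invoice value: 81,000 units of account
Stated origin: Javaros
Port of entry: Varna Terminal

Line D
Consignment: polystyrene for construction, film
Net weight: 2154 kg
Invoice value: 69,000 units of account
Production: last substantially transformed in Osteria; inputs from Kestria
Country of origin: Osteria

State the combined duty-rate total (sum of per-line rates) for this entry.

Line A: polystyrene → 6-3; moulded articles → 6-3-1; for packaging → 6-3-1-2. Scheduled 23%. No special measure applies. → 23%.
Line B: polystyrene → 6-3; film → 6-3-4; for packaging → 6-3-4-2. Scheduled 22%. Selvast agreement on 6-3-3: 6-3-4-2 not covered. → 22%.
Line C: polystyrene → 6-3; tubing → 6-3-2; for construction → 6-3-2-1. Scheduled 11%. No special measure applies. → 11%.
Line D: polystyrene → 6-3; film → 6-3-4; for construction → 6-3-4-1. Scheduled 4%. quota on 6-3-4-1 open → in-quota 1%; Osteria agreement on 6-3: not wholly obtained. → 1%.
Sum: 23% + 22% + 11% + 1% = 57%.

57%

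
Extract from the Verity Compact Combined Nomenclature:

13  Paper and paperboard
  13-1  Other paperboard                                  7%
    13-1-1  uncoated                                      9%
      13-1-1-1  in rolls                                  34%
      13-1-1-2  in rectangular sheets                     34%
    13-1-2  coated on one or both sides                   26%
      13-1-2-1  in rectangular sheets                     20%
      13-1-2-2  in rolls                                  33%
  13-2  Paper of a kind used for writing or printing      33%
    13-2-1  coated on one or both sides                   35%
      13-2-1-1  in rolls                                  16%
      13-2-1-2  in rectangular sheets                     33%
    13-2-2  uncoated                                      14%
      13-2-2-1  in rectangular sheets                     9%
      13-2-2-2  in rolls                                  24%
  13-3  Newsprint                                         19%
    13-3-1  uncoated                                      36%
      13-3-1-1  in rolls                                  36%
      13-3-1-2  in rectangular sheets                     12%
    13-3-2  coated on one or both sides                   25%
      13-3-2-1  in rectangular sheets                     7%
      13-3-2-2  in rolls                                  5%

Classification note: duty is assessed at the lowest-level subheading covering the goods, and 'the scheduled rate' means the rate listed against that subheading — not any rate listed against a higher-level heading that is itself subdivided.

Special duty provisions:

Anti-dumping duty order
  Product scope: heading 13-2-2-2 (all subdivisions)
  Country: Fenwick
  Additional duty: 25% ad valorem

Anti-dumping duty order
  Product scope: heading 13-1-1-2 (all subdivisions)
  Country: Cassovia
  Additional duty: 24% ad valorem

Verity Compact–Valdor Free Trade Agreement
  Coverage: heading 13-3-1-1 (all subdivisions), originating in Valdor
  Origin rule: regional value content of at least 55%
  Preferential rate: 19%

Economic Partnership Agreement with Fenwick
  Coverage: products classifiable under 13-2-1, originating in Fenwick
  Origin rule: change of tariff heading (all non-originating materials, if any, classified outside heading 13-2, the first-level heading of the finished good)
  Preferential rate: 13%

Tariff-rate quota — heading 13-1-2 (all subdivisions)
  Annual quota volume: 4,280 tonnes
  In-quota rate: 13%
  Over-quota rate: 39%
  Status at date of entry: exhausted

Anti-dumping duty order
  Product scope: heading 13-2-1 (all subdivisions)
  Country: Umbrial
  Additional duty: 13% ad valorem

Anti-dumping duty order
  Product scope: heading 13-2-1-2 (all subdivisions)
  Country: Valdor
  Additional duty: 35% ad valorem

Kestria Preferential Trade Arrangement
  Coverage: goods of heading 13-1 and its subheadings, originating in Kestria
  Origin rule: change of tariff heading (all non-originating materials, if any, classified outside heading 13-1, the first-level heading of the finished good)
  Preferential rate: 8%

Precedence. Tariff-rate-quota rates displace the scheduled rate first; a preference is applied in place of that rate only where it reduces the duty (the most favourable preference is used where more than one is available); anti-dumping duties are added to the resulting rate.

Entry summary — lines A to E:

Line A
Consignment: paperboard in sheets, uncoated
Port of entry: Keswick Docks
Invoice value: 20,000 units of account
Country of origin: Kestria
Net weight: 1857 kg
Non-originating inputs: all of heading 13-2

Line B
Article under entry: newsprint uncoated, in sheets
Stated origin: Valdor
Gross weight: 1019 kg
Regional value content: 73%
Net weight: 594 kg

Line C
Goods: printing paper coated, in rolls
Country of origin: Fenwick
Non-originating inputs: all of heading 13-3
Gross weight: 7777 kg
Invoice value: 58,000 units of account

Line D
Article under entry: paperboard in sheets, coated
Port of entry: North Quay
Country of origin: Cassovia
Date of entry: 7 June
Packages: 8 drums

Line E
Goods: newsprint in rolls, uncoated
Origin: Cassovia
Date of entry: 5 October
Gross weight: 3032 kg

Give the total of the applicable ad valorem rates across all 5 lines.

Line A: paperboard → 13-1; uncoated → 13-1-1; in sheets → 13-1-1-2. Scheduled 34%. Kestria agreement on 13-1: CTH met → 8% available; preferential 8%. → 8%.
Line B: newsprint → 13-3; uncoated → 13-3-1; in sheets → 13-3-1-2. Scheduled 12%. Valdor agreement on 13-3-1-1: 13-3-1-2 not covered. → 12%.
Line C: printing paper → 13-2; coated → 13-2-1; in rolls → 13-2-1-1. Scheduled 16%. Fenwick agreement on 13-2-1: CTH met → 13% available; preferential 13%. → 13%.
Line D: paperboard → 13-1; coated → 13-1-2; in sheets → 13-1-2-1. Scheduled 20%. quota on 13-1-2 exhausted → over-quota 39%. → 39%.
Line E: newsprint → 13-3; uncoated → 13-3-1; in rolls → 13-3-1-1. Scheduled 36%. No special measure applies. → 36%.
Sum: 8% + 12% + 13% + 39% + 36% = 108%.

108%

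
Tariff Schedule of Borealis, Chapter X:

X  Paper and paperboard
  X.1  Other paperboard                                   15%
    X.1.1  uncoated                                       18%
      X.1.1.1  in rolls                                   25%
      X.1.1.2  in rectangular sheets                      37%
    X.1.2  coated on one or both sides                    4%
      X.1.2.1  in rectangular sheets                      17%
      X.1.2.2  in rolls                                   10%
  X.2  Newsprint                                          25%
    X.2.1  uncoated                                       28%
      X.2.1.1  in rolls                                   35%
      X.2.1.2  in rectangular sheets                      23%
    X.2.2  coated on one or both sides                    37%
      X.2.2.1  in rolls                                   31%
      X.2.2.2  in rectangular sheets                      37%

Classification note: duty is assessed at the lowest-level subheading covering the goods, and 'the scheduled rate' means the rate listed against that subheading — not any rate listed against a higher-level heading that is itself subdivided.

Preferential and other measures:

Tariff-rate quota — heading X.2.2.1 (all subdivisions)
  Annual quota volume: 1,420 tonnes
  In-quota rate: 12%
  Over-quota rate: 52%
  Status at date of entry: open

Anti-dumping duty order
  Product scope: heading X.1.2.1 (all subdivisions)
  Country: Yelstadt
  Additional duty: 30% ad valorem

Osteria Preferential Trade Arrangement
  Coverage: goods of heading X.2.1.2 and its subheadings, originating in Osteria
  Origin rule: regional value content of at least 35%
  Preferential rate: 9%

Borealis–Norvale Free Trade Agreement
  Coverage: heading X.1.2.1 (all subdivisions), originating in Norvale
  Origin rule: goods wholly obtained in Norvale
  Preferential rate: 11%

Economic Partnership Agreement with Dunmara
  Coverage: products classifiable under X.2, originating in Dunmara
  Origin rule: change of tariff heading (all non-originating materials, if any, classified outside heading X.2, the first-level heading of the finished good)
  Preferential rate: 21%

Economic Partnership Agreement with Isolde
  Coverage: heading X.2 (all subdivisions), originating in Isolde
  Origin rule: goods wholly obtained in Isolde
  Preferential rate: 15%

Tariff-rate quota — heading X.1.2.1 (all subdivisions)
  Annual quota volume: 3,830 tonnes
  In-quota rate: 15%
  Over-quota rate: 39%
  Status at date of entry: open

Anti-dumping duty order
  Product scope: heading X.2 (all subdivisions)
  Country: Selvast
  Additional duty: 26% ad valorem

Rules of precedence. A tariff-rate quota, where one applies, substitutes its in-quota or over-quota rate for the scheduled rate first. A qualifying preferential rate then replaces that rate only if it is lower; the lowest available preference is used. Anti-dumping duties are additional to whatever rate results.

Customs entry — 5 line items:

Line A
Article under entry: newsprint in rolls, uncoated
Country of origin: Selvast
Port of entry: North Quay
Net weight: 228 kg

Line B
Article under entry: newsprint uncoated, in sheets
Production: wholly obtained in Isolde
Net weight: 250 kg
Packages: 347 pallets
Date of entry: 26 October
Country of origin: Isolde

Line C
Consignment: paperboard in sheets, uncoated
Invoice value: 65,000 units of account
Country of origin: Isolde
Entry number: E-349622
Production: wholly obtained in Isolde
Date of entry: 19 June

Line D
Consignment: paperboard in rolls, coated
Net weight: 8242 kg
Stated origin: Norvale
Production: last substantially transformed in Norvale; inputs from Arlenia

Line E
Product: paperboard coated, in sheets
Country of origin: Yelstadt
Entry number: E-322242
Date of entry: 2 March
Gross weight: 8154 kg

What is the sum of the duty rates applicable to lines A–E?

Line A: newsprint → X.2; uncoated → X.2.1; in rolls → X.2.1.1. Scheduled 35%. anti-dumping (Selvast, X.2): +26%; total 35% + 26% = 61%. → 61%.
Line B: newsprint → X.2; uncoated → X.2.1; in sheets → X.2.1.2. Scheduled 23%. Isolde agreement on X.2: wholly obtained → 15% available; preferential 15%. → 15%.
Line C: paperboard → X.1; uncoated → X.1.1; in sheets → X.1.1.2. Scheduled 37%. Isolde agreement on X.2: X.1.1.2 not covered. → 37%.
Line D: paperboard → X.1; coated → X.1.2; in rolls → X.1.2.2. Scheduled 10%. Norvale agreement on X.1.2.1: X.1.2.2 not covered. → 10%.
Line E: paperboard → X.1; coated → X.1.2; in sheets → X.1.2.1. Scheduled 17%. quota on X.1.2.1 open → in-quota 15%; anti-dumping (Yelstadt, X.1.2.1): +30%; total 15% + 30% = 45%. → 45%.
Sum: 61% + 15% + 37% + 10% + 45% = 168%.

168%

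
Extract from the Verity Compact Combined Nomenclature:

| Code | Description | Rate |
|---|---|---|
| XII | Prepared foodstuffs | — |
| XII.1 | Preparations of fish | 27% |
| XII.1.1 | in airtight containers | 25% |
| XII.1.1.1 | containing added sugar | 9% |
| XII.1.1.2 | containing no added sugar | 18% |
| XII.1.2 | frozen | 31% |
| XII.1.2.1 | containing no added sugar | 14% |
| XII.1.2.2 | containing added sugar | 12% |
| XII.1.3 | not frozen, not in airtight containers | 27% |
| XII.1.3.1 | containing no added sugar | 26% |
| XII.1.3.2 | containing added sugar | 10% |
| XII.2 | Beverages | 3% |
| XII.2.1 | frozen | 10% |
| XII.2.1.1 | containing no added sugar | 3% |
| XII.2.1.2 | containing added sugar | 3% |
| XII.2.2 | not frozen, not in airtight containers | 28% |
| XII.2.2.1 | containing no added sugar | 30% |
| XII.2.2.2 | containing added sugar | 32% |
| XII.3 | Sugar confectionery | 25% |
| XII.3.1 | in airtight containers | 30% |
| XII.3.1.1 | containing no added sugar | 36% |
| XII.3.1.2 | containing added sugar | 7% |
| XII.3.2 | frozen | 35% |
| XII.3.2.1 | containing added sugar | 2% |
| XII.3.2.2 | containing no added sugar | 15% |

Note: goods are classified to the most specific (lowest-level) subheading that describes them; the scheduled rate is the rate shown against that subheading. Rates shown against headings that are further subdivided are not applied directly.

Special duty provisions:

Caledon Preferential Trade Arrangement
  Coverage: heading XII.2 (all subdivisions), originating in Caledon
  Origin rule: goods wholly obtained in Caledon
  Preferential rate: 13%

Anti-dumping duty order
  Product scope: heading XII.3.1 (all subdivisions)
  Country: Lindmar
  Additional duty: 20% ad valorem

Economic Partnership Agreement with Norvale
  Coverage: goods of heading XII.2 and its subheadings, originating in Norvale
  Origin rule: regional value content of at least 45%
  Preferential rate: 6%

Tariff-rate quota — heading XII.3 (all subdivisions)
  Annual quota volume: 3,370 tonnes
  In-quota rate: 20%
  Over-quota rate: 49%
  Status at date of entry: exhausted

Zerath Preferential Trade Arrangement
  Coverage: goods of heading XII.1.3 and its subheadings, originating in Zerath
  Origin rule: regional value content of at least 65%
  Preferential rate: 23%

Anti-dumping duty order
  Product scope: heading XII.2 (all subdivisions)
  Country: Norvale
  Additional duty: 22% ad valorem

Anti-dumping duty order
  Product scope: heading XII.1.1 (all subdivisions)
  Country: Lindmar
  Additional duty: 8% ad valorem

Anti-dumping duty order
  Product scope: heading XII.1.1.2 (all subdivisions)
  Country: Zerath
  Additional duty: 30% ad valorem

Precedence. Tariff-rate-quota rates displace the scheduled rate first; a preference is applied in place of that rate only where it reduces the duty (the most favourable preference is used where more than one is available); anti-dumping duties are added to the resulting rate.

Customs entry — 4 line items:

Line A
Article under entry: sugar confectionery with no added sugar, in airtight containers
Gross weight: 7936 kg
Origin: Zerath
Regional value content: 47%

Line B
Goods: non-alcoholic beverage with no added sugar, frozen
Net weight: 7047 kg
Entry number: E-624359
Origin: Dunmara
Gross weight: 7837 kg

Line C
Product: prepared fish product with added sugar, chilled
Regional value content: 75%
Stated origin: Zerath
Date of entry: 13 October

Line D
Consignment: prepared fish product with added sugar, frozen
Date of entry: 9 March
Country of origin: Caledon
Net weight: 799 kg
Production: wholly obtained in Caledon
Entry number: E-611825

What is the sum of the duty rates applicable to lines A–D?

Line A: sugar confectionery → XII.3; in airtight containers → XII.3.1; with no added sugar → XII.3.1.1. Scheduled 36%. quota on XII.3 exhausted → over-quota 49%; Zerath agreement on XII.1.3: XII.3.1.1 not covered. → 49%.
Line B: non-alcoholic beverage → XII.2; frozen → XII.2.1; with no added sugar → XII.2.1.1. Scheduled 3%. No special measure applies. → 3%.
Line C: prepared fish product → XII.1; chilled → XII.1.3; with added sugar → XII.1.3.2. Scheduled 10%. Zerath agreement on XII.1.3: RVC ≥ 65% → 23% available; preference 23% not lower than 10% → no reduction. → 10%.
Line D: prepared fish product → XII.1; frozen → XII.1.2; with added sugar → XII.1.2.2. Scheduled 12%. Caledon agreement on XII.2: XII.1.2.2 not covered. → 12%.
Sum: 49% + 3% + 10% + 12% = 74%.

74%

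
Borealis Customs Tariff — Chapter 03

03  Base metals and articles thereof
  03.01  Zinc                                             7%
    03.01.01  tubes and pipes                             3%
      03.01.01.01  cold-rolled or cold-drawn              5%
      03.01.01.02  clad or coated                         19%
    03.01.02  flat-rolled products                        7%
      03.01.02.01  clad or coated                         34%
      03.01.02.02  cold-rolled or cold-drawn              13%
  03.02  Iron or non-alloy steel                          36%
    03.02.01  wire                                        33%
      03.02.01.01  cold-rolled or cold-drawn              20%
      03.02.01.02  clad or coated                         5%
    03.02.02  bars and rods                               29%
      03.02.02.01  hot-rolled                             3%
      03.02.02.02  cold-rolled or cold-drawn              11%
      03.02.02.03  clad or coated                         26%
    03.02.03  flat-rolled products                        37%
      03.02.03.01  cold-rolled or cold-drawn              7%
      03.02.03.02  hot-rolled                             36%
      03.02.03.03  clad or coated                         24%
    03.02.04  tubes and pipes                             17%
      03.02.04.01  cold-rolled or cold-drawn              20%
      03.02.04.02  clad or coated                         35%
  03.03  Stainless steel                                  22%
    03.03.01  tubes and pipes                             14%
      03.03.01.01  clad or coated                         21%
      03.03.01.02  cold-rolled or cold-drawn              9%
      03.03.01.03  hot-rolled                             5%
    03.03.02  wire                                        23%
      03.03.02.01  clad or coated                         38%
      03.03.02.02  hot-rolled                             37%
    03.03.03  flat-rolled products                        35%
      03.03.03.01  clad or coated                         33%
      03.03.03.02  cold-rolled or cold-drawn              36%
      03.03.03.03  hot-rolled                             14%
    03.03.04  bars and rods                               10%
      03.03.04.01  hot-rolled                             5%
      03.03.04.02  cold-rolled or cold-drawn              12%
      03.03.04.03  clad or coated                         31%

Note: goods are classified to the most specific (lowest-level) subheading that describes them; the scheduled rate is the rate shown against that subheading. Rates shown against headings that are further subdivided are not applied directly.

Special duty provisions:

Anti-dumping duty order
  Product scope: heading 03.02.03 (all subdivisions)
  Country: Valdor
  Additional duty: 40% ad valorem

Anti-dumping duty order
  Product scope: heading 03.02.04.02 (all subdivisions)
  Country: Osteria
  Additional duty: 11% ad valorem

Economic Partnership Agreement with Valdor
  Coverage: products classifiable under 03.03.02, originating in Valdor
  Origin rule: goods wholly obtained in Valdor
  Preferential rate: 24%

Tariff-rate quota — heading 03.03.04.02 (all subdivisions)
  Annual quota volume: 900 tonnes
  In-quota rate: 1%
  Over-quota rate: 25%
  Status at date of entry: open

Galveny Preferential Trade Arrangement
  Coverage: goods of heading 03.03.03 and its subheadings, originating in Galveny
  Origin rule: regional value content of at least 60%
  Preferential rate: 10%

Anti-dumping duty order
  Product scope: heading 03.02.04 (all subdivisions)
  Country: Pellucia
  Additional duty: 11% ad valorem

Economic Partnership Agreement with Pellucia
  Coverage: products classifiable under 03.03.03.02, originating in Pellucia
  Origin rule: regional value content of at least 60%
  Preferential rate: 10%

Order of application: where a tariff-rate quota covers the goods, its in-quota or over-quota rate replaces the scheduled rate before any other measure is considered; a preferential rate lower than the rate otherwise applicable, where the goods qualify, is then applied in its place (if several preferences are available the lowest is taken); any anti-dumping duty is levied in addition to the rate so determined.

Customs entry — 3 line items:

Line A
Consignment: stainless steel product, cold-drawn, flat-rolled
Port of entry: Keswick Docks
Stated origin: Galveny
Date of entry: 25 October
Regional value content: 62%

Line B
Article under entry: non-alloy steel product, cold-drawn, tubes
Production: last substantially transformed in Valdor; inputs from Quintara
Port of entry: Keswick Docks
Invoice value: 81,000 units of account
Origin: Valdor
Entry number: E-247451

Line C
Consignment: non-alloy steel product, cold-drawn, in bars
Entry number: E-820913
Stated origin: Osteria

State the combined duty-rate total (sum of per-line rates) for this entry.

41%

Line A: stainless steel → 03.03; flat-rolled → 03.03.03; cold-drawn → 03.03.03.02. Scheduled 36%. Galveny agreement on 03.03.03: RVC ≥ 60% → 10% available; preferential 10%. → 10%.
Line B: non-alloy steel → 03.02; tubes → 03.02.04; cold-drawn → 03.02.04.01. Scheduled 20%. Valdor agreement on 03.03.02: 03.02.04.01 not covered. → 20%.
Line C: non-alloy steel → 03.02; in bars → 03.02.02; cold-drawn → 03.02.02.02. Scheduled 11%. No special measure applies. → 11%.
Sum: 10% + 20% + 11% = 41%.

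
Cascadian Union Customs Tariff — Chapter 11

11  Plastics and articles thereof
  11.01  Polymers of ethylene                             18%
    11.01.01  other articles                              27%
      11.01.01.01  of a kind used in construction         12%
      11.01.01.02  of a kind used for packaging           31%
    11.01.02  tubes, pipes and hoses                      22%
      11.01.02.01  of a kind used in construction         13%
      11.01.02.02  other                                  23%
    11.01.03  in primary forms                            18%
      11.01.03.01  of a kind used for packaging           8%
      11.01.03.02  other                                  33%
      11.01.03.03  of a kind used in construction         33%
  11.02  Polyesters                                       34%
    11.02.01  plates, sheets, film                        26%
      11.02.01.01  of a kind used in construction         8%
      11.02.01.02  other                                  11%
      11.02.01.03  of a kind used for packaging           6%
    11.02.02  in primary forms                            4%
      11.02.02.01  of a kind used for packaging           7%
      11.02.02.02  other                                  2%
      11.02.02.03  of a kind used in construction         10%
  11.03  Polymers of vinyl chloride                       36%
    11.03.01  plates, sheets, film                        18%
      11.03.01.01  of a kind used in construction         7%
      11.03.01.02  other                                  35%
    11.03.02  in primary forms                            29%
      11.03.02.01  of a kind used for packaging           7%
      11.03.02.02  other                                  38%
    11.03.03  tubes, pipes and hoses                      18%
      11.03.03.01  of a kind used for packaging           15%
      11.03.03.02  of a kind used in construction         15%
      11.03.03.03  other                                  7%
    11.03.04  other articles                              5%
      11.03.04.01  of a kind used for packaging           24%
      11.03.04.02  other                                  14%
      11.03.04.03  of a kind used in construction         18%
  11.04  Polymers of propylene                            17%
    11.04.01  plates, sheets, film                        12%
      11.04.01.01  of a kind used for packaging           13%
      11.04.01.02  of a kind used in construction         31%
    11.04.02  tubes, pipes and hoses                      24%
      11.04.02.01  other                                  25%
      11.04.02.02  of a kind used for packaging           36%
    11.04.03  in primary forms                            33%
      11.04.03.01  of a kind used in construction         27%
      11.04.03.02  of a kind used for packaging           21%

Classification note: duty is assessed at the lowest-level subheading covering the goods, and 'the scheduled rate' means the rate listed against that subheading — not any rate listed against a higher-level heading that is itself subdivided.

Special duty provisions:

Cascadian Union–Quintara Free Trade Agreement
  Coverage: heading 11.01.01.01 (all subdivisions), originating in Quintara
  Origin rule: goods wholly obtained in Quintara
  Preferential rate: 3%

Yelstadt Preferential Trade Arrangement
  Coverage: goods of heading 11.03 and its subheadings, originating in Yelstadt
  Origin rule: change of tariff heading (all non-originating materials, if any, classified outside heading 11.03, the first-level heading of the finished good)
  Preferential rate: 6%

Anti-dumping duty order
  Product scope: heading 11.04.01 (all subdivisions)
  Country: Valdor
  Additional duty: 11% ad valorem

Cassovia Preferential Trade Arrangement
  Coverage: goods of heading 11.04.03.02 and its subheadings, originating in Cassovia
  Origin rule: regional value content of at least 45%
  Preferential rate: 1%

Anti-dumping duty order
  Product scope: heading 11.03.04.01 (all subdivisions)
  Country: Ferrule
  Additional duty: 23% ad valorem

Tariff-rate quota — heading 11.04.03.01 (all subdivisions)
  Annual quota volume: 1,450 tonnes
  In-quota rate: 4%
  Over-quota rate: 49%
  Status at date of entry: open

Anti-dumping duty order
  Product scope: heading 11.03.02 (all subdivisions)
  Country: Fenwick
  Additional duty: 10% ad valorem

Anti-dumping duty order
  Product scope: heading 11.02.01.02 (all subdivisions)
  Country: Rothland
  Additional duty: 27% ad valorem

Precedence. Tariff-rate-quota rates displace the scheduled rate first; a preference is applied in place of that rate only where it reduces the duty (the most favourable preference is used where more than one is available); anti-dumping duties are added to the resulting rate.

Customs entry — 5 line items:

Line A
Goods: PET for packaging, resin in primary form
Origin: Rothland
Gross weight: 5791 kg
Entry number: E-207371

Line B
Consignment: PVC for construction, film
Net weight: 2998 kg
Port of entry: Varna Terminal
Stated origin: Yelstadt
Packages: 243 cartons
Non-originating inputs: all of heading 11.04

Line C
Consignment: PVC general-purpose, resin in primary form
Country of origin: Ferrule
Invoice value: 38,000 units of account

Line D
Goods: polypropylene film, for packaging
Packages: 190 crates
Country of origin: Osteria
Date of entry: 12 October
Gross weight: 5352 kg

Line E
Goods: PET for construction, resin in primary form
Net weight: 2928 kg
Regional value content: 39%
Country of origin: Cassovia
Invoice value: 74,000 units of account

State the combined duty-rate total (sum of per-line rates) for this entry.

Line A: PET → 11.02; resin in primary form → 11.02.02; for packaging → 11.02.02.01. Scheduled 7%. No special measure applies. → 7%.
Line B: PVC → 11.03; film → 11.03.01; for construction → 11.03.01.01. Scheduled 7%. Yelstadt agreement on 11.03: CTH met → 6% available; preferential 6%. → 6%.
Line C: PVC → 11.03; resin in primary form → 11.03.02; general-purpose → 11.03.02.02. Scheduled 38%. No special measure applies. → 38%.
Line D: polypropylene → 11.04; film → 11.04.01; for packaging → 11.04.01.01. Scheduled 13%. No special measure applies. → 13%.
Line E: PET → 11.02; resin in primary form → 11.02.02; for construction → 11.02.02.03. Scheduled 10%. Cassovia agreement on 11.04.03.02: 11.02.02.03 not covered. → 10%.
Sum: 7% + 6% + 38% + 13% + 10% = 74%.

74%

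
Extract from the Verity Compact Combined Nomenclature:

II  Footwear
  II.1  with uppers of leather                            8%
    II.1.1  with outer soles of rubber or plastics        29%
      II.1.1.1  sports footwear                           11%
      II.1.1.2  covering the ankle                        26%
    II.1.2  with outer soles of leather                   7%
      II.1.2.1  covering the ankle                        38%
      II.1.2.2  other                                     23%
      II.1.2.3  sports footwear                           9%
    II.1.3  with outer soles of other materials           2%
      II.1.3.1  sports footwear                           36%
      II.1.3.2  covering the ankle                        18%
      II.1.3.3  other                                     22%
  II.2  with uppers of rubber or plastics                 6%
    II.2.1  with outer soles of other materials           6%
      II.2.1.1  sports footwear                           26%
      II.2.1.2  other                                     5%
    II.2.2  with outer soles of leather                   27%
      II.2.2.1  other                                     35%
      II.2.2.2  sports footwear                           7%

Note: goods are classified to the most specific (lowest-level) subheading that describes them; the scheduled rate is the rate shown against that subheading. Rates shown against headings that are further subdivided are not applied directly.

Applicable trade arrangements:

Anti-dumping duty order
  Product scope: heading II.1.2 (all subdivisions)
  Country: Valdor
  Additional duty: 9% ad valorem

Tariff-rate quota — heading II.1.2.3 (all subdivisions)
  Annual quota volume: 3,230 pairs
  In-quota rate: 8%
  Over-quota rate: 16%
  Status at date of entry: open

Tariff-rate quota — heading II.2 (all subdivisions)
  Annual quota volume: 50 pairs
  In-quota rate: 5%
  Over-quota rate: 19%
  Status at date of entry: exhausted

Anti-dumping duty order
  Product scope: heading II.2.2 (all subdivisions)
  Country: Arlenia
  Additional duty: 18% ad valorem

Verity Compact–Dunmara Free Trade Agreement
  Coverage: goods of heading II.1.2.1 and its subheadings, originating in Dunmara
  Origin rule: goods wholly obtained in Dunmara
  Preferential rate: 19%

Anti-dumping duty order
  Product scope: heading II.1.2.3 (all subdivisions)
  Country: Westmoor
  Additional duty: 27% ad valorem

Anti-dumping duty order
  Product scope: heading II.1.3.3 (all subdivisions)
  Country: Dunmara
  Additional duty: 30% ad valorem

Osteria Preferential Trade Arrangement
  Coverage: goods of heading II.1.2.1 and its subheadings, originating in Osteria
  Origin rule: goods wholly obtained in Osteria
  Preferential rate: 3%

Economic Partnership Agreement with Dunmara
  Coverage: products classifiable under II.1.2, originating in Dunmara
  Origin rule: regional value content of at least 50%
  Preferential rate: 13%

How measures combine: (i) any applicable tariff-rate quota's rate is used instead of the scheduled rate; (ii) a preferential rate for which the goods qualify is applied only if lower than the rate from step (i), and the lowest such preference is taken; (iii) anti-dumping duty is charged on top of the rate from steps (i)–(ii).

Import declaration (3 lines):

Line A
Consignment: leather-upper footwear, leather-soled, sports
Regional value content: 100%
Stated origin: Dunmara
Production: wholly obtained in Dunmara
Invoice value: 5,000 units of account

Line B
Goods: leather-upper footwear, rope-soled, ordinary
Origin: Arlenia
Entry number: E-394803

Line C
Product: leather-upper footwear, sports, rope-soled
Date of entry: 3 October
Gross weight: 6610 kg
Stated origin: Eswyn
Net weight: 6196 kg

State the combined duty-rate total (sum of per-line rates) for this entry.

66%

Line A: leather-upper → II.1; leather-soled → II.1.2; sports → II.1.2.3. Scheduled 9%. quota on II.1.2.3 open → in-quota 8%; Dunmara agreement on II.1.2.1: II.1.2.3 not covered; Dunmara agreement on II.1.2: RVC ≥ 50% → 13% available; preference 13% not lower than 8% → no reduction. → 8%.
Line B: leather-upper → II.1; rope-soled → II.1.3; ordinary → II.1.3.3. Scheduled 22%. No special measure applies. → 22%.
Line C: leather-upper → II.1; rope-soled → II.1.3; sports → II.1.3.1. Scheduled 36%. No special measure applies. → 36%.
Sum: 8% + 22% + 36% = 66%.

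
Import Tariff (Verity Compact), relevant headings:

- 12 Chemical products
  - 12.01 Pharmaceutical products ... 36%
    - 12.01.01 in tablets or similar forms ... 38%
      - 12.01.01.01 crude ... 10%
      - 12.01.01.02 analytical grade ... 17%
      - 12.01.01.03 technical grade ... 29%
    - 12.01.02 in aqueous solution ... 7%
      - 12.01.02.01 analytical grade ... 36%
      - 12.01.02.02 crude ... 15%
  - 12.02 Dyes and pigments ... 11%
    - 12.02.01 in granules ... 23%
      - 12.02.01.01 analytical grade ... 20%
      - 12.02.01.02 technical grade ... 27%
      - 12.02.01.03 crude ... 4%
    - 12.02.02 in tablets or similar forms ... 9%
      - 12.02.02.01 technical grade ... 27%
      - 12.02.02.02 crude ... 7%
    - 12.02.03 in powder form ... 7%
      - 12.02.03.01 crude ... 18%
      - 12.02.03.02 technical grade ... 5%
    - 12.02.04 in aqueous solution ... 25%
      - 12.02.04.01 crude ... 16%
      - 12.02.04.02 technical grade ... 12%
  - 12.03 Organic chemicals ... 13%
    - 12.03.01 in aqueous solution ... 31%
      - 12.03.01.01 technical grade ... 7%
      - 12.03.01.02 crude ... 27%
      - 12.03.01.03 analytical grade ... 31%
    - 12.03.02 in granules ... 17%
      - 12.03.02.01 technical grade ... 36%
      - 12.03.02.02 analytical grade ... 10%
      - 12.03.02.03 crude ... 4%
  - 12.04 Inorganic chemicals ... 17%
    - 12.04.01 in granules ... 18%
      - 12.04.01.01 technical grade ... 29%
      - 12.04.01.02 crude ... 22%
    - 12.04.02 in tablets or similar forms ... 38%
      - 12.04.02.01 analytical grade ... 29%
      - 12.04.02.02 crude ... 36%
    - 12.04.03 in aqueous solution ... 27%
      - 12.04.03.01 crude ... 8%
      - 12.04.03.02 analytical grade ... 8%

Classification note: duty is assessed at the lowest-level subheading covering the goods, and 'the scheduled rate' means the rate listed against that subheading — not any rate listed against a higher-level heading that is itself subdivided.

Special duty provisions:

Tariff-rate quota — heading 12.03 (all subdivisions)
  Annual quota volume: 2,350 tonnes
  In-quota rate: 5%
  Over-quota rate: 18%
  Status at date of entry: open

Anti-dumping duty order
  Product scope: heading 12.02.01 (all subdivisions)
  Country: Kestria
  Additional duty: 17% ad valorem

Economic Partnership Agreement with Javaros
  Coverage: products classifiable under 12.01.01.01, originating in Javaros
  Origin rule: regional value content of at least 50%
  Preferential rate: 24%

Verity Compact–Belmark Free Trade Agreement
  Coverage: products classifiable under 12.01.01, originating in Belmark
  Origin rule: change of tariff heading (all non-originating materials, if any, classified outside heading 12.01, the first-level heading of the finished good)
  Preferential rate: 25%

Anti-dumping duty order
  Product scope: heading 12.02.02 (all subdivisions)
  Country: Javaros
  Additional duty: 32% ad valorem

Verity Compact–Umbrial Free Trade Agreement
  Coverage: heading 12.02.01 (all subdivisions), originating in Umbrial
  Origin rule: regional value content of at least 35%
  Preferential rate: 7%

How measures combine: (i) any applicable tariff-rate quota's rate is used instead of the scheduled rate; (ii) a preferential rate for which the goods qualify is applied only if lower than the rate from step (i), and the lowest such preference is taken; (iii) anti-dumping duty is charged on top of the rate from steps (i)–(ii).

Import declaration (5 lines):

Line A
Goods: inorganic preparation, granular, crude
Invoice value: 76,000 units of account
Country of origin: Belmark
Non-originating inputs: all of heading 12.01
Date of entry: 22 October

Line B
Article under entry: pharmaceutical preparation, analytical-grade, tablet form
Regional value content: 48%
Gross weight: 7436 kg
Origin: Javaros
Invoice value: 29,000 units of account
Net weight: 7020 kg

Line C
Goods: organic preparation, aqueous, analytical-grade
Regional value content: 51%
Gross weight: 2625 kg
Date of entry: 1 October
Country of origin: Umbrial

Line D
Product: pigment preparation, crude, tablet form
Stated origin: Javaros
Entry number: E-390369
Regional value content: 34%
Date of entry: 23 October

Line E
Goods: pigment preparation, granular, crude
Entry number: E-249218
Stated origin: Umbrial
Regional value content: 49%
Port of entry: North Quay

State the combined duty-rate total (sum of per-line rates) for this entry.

87%

Line A: inorganic → 12.04; granular → 12.04.01; crude → 12.04.01.02. Scheduled 22%. Belmark agreement on 12.01.01: 12.04.01.02 not covered. → 22%.
Line B: pharmaceutical → 12.01; tablet form → 12.01.01; analytical-grade → 12.01.01.02. Scheduled 17%. Javaros agreement on 12.01.01.01: 12.01.01.02 not covered. → 17%.
Line C: organic → 12.03; aqueous → 12.03.01; analytical-grade → 12.03.01.03. Scheduled 31%. quota on 12.03 open → in-quota 5%; Umbrial agreement on 12.02.01: 12.03.01.03 not covered. → 5%.
Line D: pigment → 12.02; tablet form → 12.02.02; crude → 12.02.02.02. Scheduled 7%. Javaros agreement on 12.01.01.01: 12.02.02.02 not covered; anti-dumping (Javaros, 12.02.02): +32%; total 7% + 32% = 39%. → 39%.
Line E: pigment → 12.02; granular → 12.02.01; crude → 12.02.01.03. Scheduled 4%. Umbrial agreement on 12.02.01: RVC ≥ 35% → 7% available; preference 7% not lower than 4% → no reduction. → 4%.
Sum: 22% + 17% + 5% + 39% + 4% = 87%.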